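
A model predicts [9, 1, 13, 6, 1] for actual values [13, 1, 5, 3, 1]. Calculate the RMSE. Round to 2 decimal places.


MSE = 17.8000. RMSE = sqrt(17.8000) = 4.22.

4.22


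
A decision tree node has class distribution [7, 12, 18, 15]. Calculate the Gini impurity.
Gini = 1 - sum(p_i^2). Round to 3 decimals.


Total = 52. Proportions: 7/52, 12/52, 18/52, 15/52. sum(p_i^2) = 0.2744. Gini = 1 - 0.2744 = 0.7256, which rounds to 0.726.

0.726


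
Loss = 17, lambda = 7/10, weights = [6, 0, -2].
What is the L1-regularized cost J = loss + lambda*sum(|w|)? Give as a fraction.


L1 norm = sum(|w|) = 8. J = 17 + 7/10 * 8 = 113/5.

113/5


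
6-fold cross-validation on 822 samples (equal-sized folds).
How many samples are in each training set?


Each validation fold has 822/6 = 137 samples. Training set = 822 - 137 = 685.

685


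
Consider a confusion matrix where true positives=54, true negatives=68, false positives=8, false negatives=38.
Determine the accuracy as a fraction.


Accuracy = (TP + TN) / (TP + TN + FP + FN) = (54 + 68) / 168 = 61/84.

61/84


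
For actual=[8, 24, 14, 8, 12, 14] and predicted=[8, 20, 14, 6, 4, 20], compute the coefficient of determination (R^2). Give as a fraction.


Mean(y) = 40/3. SS_res = 120. SS_tot = 520/3. R^2 = 1 - 120/(520/3) = 4/13.

4/13


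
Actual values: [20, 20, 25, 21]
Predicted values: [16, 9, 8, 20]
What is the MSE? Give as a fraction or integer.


MSE = (1/4) * ((20-16)^2=16 + (20-9)^2=121 + (25-8)^2=289 + (21-20)^2=1). Sum = 427. MSE = 427/4.

427/4


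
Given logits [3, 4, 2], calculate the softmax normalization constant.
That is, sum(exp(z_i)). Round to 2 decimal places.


Denom = e^3=20.0855 + e^4=54.5982 + e^2=7.3891. Sum = 82.0728, which rounds to 82.07.

82.07


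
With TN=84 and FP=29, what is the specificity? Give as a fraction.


Specificity = TN / (TN + FP) = 84 / 113 = 84/113.

84/113


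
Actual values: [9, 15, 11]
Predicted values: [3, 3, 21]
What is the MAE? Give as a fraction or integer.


MAE = (1/3) * (|9-3|=6 + |15-3|=12 + |11-21|=10). Sum = 28. MAE = 28/3.

28/3


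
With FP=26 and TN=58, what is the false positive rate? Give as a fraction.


FPR = FP / (FP + TN) = 26 / 84 = 13/42.

13/42


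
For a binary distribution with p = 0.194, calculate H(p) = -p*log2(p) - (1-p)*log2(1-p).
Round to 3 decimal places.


H = -0.194*log2(0.194) - 0.806*log2(0.806) = 0.710.

0.710


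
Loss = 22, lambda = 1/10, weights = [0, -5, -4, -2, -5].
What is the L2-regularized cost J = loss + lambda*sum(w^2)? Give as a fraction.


L2 sq norm = sum(w^2) = 70. J = 22 + 1/10 * 70 = 29.

29


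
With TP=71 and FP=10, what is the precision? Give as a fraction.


Precision = TP / (TP + FP) = 71 / 81 = 71/81.

71/81


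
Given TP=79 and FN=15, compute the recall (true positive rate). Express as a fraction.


Recall = TP / (TP + FN) = 79 / 94 = 79/94.

79/94


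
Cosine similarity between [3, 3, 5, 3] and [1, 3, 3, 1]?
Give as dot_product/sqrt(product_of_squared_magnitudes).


dot = 30. |a|^2 = 52, |b|^2 = 20. cos = 30/sqrt(1040).

30/sqrt(1040)


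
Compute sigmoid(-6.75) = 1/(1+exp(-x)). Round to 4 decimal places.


sigma(-6.75) = 1/(1+e^(6.75)) = 1/(1+854.058763) = 1/855.058763 = 0.0012.

0.0012


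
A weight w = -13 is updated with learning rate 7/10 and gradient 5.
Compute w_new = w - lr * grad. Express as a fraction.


w_new = -13 - 7/10 * 5 = -13 - 7/2 = -33/2.

-33/2


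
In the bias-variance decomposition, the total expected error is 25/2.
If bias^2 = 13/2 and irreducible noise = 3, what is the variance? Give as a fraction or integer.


Total error = bias^2 + variance + irreducible noise. So variance = 25/2 - 13/2 - 3 = 3.

3


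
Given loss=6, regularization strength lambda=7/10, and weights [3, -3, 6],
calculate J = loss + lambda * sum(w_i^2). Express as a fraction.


L2 sq norm = sum(w^2) = 54. J = 6 + 7/10 * 54 = 219/5.

219/5


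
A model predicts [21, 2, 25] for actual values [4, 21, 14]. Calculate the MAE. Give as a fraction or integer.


MAE = (1/3) * (|4-21|=17 + |21-2|=19 + |14-25|=11). Sum = 47. MAE = 47/3.

47/3


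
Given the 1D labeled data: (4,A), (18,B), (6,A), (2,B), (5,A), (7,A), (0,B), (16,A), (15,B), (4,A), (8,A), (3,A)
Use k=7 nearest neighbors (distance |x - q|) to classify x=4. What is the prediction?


Distances: |4-4|=0, |18-4|=14, |6-4|=2, |2-4|=2, |5-4|=1, |7-4|=3, |0-4|=4, |16-4|=12, |15-4|=11, |4-4|=0, |8-4|=4, |3-4|=1. 7 nearest: (4,A), (4,A), (5,A), (3,A), (6,A), (2,B), (7,A). Counts: {'A': 6, 'B': 1}. Majority class: A.

A


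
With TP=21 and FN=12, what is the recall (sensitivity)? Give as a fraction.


Recall = TP / (TP + FN) = 21 / 33 = 7/11.

7/11


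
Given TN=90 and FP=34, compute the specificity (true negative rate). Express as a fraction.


Specificity = TN / (TN + FP) = 90 / 124 = 45/62.

45/62


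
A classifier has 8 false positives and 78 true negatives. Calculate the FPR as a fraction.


FPR = FP / (FP + TN) = 8 / 86 = 4/43.

4/43


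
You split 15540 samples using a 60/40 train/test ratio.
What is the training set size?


Test set = 15540 * 40% = 6216. Training set = 15540 - 6216 = 9324.

9324


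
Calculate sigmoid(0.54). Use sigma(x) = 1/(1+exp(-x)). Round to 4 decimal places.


sigma(0.54) = 1/(1+e^(-0.54)) = 1/(1+0.582748) = 1/1.582748 = 0.6318.

0.6318


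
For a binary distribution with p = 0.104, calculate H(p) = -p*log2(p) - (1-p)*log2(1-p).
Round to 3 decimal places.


H = -0.104*log2(0.104) - 0.896*log2(0.896) = 0.482.

0.482


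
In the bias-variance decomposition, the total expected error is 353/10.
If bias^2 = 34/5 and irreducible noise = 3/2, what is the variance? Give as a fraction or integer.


Total error = bias^2 + variance + irreducible noise. So variance = 353/10 - 34/5 - 3/2 = 27.

27


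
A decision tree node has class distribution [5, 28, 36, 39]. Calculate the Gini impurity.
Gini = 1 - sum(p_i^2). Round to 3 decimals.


Total = 108. Proportions: 5/108, 28/108, 36/108, 39/108. sum(p_i^2) = 0.3109. Gini = 1 - 0.3109 = 0.6891, which rounds to 0.689.

0.689


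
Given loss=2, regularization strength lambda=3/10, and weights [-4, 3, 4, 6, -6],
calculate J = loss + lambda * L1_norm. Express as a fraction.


L1 norm = sum(|w|) = 23. J = 2 + 3/10 * 23 = 89/10.

89/10


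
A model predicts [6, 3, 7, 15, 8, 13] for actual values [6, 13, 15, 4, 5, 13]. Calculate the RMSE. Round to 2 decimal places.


MSE = 49.0000. RMSE = sqrt(49.0000) = 7.00.

7.00


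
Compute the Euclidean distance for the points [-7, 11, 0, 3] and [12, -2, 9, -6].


d = sqrt(sum of squared differences). (-7-12)^2=361, (11--2)^2=169, (0-9)^2=81, (3--6)^2=81. Sum = 692.

sqrt(692)


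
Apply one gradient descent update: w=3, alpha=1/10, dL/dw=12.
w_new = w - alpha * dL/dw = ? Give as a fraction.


w_new = 3 - 1/10 * 12 = 3 - 6/5 = 9/5.

9/5


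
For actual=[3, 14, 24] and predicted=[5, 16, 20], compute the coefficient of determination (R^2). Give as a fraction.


Mean(y) = 41/3. SS_res = 24. SS_tot = 662/3. R^2 = 1 - 24/(662/3) = 295/331.

295/331


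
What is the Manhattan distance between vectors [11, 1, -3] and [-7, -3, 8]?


d = sum of absolute differences: |11--7|=18 + |1--3|=4 + |-3-8|=11 = 33.

33


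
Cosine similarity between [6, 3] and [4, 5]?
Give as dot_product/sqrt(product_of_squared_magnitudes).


dot = 39. |a|^2 = 45, |b|^2 = 41. cos = 39/sqrt(1845).

39/sqrt(1845)


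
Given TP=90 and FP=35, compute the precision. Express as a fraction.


Precision = TP / (TP + FP) = 90 / 125 = 18/25.

18/25


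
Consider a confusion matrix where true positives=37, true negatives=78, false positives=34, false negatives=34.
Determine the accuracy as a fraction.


Accuracy = (TP + TN) / (TP + TN + FP + FN) = (37 + 78) / 183 = 115/183.

115/183


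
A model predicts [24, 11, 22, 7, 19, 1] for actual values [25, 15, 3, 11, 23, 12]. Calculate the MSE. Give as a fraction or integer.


MSE = (1/6) * ((25-24)^2=1 + (15-11)^2=16 + (3-22)^2=361 + (11-7)^2=16 + (23-19)^2=16 + (12-1)^2=121). Sum = 531. MSE = 177/2.

177/2


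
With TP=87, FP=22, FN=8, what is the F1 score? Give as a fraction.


Precision = 87/109 = 87/109. Recall = 87/95 = 87/95. F1 = 2*P*R/(P+R) = 29/34.

29/34


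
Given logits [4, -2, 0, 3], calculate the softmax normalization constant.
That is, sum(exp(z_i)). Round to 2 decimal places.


Denom = e^4=54.5982 + e^-2=0.1353 + e^0=1.0000 + e^3=20.0855. Sum = 75.8190, which rounds to 75.82.

75.82


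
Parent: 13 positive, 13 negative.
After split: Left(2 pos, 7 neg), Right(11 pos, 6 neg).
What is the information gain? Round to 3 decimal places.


H(parent) = 1.0000. H(left) = 0.7642, H(right) = 0.9367. Weighted = (9/26)*0.7642 + (17/26)*0.9367 = 0.8770. IG = 1.0000 - 0.8770 = 0.1230, which rounds to 0.123.

0.123


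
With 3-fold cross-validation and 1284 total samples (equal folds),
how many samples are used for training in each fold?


Each validation fold has 1284/3 = 428 samples. Training set = 1284 - 428 = 856.

856


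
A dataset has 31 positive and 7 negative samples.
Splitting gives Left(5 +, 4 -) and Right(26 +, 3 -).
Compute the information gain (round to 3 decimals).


H(parent) = 0.6892. H(left) = 0.9911, H(right) = 0.4798. Weighted = (9/38)*0.9911 + (29/38)*0.4798 = 0.6009. IG = 0.6892 - 0.6009 = 0.0883, which rounds to 0.088.

0.088


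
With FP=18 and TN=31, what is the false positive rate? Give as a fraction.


FPR = FP / (FP + TN) = 18 / 49 = 18/49.

18/49


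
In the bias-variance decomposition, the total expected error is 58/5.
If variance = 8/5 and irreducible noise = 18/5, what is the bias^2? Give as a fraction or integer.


Total error = bias^2 + variance + irreducible noise. So bias^2 = 58/5 - 8/5 - 18/5 = 32/5.

32/5


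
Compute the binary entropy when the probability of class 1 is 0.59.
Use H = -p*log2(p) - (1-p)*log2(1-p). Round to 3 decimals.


H = -0.59*log2(0.59) - 0.41*log2(0.41) = 0.977.

0.977


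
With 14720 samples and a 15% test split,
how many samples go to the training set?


Test set = 14720 * 15% = 2208. Training set = 14720 - 2208 = 12512.

12512


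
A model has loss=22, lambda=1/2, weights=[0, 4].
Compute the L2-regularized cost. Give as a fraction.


L2 sq norm = sum(w^2) = 16. J = 22 + 1/2 * 16 = 30.

30


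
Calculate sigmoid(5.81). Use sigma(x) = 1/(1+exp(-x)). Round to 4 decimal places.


sigma(5.81) = 1/(1+e^(-5.81)) = 1/(1+0.002997) = 1/1.002997 = 0.9970.

0.9970


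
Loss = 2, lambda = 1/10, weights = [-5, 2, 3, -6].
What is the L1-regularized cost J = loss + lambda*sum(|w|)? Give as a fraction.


L1 norm = sum(|w|) = 16. J = 2 + 1/10 * 16 = 18/5.

18/5


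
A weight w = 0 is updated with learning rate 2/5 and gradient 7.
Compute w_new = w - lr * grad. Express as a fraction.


w_new = 0 - 2/5 * 7 = 0 - 14/5 = -14/5.

-14/5


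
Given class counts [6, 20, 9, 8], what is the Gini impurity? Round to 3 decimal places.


Total = 43. Proportions: 6/43, 20/43, 9/43, 8/43. sum(p_i^2) = 0.3142. Gini = 1 - 0.3142 = 0.6858, which rounds to 0.686.

0.686


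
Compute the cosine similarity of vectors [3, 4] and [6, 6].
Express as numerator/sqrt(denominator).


dot = 42. |a|^2 = 25, |b|^2 = 72. cos = 42/sqrt(1800).

42/sqrt(1800)


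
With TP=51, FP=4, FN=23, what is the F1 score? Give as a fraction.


Precision = 51/55 = 51/55. Recall = 51/74 = 51/74. F1 = 2*P*R/(P+R) = 34/43.

34/43


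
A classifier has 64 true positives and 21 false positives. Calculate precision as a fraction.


Precision = TP / (TP + FP) = 64 / 85 = 64/85.

64/85


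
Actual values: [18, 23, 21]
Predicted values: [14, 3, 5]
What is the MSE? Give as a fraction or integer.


MSE = (1/3) * ((18-14)^2=16 + (23-3)^2=400 + (21-5)^2=256). Sum = 672. MSE = 224.

224


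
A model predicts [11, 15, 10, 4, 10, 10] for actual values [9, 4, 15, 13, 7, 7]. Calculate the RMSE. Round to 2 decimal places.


MSE = 41.5000. RMSE = sqrt(41.5000) = 6.44.

6.44


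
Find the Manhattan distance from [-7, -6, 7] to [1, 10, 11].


d = sum of absolute differences: |-7-1|=8 + |-6-10|=16 + |7-11|=4 = 28.

28


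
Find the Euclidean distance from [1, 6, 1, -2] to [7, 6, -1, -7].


d = sqrt(sum of squared differences). (1-7)^2=36, (6-6)^2=0, (1--1)^2=4, (-2--7)^2=25. Sum = 65.

sqrt(65)


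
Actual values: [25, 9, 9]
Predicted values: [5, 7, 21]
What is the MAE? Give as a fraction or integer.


MAE = (1/3) * (|25-5|=20 + |9-7|=2 + |9-21|=12). Sum = 34. MAE = 34/3.

34/3


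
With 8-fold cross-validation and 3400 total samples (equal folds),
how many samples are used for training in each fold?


Each validation fold has 3400/8 = 425 samples. Training set = 3400 - 425 = 2975.

2975


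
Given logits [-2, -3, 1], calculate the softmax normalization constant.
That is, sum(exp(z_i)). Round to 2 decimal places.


Denom = e^-2=0.1353 + e^-3=0.0498 + e^1=2.7183. Sum = 2.9034, which rounds to 2.90.

2.90


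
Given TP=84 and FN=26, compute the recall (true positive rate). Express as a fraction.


Recall = TP / (TP + FN) = 84 / 110 = 42/55.

42/55


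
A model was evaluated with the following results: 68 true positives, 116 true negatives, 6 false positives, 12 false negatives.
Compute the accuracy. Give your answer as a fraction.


Accuracy = (TP + TN) / (TP + TN + FP + FN) = (68 + 116) / 202 = 92/101.

92/101


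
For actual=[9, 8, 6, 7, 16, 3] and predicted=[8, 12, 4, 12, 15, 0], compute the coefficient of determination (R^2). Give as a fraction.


Mean(y) = 49/6. SS_res = 56. SS_tot = 569/6. R^2 = 1 - 56/(569/6) = 233/569.

233/569


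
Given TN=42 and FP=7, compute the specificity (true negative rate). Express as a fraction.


Specificity = TN / (TN + FP) = 42 / 49 = 6/7.

6/7


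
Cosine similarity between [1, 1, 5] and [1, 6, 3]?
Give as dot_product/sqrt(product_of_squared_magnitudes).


dot = 22. |a|^2 = 27, |b|^2 = 46. cos = 22/sqrt(1242).

22/sqrt(1242)


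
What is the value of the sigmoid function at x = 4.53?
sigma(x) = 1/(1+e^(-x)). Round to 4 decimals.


sigma(4.53) = 1/(1+e^(-4.53)) = 1/(1+0.010781) = 1/1.010781 = 0.9893.

0.9893


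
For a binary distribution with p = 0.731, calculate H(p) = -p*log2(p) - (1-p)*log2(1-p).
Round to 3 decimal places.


H = -0.731*log2(0.731) - 0.269*log2(0.269) = 0.840.

0.840


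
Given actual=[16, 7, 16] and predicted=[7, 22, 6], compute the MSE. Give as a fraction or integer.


MSE = (1/3) * ((16-7)^2=81 + (7-22)^2=225 + (16-6)^2=100). Sum = 406. MSE = 406/3.

406/3


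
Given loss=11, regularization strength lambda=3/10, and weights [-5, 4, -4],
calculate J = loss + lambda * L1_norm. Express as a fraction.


L1 norm = sum(|w|) = 13. J = 11 + 3/10 * 13 = 149/10.

149/10


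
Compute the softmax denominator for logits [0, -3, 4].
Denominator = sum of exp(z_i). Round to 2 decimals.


Denom = e^0=1.0000 + e^-3=0.0498 + e^4=54.5982. Sum = 55.6480, which rounds to 55.65.

55.65


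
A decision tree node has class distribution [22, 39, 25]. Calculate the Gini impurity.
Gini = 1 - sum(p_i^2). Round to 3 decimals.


Total = 86. Proportions: 22/86, 39/86, 25/86. sum(p_i^2) = 0.3556. Gini = 1 - 0.3556 = 0.6444, which rounds to 0.644.

0.644


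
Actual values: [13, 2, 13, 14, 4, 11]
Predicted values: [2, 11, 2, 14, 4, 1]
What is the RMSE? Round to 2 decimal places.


MSE = 70.5000. RMSE = sqrt(70.5000) = 8.40.

8.40


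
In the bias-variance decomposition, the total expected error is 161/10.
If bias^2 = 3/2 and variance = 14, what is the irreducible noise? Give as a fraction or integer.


Total error = bias^2 + variance + irreducible noise. So irreducible noise = 161/10 - 3/2 - 14 = 3/5.

3/5


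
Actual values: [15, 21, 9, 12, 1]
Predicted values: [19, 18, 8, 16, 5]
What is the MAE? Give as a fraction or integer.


MAE = (1/5) * (|15-19|=4 + |21-18|=3 + |9-8|=1 + |12-16|=4 + |1-5|=4). Sum = 16. MAE = 16/5.

16/5


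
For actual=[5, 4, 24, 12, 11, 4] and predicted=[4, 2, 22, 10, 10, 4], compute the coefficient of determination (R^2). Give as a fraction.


Mean(y) = 10. SS_res = 14. SS_tot = 298. R^2 = 1 - 14/(298) = 142/149.

142/149


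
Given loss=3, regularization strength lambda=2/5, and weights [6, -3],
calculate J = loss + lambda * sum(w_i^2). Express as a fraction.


L2 sq norm = sum(w^2) = 45. J = 3 + 2/5 * 45 = 21.

21


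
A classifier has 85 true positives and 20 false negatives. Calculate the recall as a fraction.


Recall = TP / (TP + FN) = 85 / 105 = 17/21.

17/21


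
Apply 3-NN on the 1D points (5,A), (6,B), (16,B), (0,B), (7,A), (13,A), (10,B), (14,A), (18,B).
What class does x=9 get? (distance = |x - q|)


Distances: |5-9|=4, |6-9|=3, |16-9|=7, |0-9|=9, |7-9|=2, |13-9|=4, |10-9|=1, |14-9|=5, |18-9|=9. 3 nearest: (10,B), (7,A), (6,B). Counts: {'B': 2, 'A': 1}. Majority class: B.

B


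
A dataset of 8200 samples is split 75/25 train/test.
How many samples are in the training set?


Test set = 8200 * 25% = 2050. Training set = 8200 - 2050 = 6150.

6150


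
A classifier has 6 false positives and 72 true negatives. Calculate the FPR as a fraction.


FPR = FP / (FP + TN) = 6 / 78 = 1/13.

1/13


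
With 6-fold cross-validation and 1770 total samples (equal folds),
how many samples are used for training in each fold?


Each validation fold has 1770/6 = 295 samples. Training set = 1770 - 295 = 1475.

1475


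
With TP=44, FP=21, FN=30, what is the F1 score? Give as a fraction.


Precision = 44/65 = 44/65. Recall = 44/74 = 22/37. F1 = 2*P*R/(P+R) = 88/139.

88/139


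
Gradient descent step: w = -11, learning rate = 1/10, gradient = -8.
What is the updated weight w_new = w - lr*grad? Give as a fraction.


w_new = -11 - 1/10 * -8 = -11 - -4/5 = -51/5.

-51/5


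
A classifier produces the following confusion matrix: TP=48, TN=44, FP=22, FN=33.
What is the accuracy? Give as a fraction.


Accuracy = (TP + TN) / (TP + TN + FP + FN) = (48 + 44) / 147 = 92/147.

92/147


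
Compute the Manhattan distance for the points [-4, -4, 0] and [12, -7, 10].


d = sum of absolute differences: |-4-12|=16 + |-4--7|=3 + |0-10|=10 = 29.

29


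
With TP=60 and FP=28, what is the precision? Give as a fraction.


Precision = TP / (TP + FP) = 60 / 88 = 15/22.

15/22


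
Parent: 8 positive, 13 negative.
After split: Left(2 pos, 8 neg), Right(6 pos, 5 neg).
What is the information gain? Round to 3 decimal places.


H(parent) = 0.9587. H(left) = 0.7219, H(right) = 0.9940. Weighted = (10/21)*0.7219 + (11/21)*0.9940 = 0.8644. IG = 0.9587 - 0.8644 = 0.0943, which rounds to 0.094.

0.094


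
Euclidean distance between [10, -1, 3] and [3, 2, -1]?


d = sqrt(sum of squared differences). (10-3)^2=49, (-1-2)^2=9, (3--1)^2=16. Sum = 74.

sqrt(74)


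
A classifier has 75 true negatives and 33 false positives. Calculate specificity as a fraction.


Specificity = TN / (TN + FP) = 75 / 108 = 25/36.

25/36


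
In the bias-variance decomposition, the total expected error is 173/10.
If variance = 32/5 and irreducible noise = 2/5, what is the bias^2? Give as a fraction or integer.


Total error = bias^2 + variance + irreducible noise. So bias^2 = 173/10 - 32/5 - 2/5 = 21/2.

21/2


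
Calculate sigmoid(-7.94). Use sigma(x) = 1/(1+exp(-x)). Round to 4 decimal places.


sigma(-7.94) = 1/(1+e^(7.94)) = 1/(1+2807.360508) = 1/2808.360508 = 0.0004.

0.0004


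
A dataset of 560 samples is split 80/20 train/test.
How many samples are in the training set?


Test set = 560 * 20% = 112. Training set = 560 - 112 = 448.

448


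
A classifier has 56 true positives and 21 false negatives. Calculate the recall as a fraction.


Recall = TP / (TP + FN) = 56 / 77 = 8/11.

8/11


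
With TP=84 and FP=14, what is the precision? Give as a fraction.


Precision = TP / (TP + FP) = 84 / 98 = 6/7.

6/7


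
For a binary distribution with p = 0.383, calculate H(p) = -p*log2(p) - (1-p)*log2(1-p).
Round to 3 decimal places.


H = -0.383*log2(0.383) - 0.617*log2(0.617) = 0.960.

0.960


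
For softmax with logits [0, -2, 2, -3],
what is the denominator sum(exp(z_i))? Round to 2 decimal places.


Denom = e^0=1.0000 + e^-2=0.1353 + e^2=7.3891 + e^-3=0.0498. Sum = 8.5742, which rounds to 8.57.

8.57


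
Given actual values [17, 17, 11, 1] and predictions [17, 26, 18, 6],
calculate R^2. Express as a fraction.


Mean(y) = 23/2. SS_res = 155. SS_tot = 171. R^2 = 1 - 155/(171) = 16/171.

16/171


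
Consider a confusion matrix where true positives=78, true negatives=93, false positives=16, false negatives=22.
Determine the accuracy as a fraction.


Accuracy = (TP + TN) / (TP + TN + FP + FN) = (78 + 93) / 209 = 9/11.

9/11


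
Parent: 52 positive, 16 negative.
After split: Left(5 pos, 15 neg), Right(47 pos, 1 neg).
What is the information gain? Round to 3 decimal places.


H(parent) = 0.7871. H(left) = 0.8113, H(right) = 0.1461. Weighted = (20/68)*0.8113 + (48/68)*0.1461 = 0.3417. IG = 0.7871 - 0.3417 = 0.4454, which rounds to 0.445.

0.445


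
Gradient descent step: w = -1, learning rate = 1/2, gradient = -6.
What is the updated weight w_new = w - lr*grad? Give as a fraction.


w_new = -1 - 1/2 * -6 = -1 - -3 = 2.

2


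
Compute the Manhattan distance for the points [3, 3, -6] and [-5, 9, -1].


d = sum of absolute differences: |3--5|=8 + |3-9|=6 + |-6--1|=5 = 19.

19


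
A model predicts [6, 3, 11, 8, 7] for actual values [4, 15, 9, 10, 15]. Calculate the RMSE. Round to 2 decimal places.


MSE = 44.0000. RMSE = sqrt(44.0000) = 6.63.

6.63


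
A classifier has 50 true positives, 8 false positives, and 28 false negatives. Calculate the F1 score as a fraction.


Precision = 50/58 = 25/29. Recall = 50/78 = 25/39. F1 = 2*P*R/(P+R) = 25/34.

25/34


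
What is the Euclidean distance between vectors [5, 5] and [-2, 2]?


d = sqrt(sum of squared differences). (5--2)^2=49, (5-2)^2=9. Sum = 58.

sqrt(58)


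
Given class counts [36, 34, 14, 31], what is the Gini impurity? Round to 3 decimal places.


Total = 115. Proportions: 36/115, 34/115, 14/115, 31/115. sum(p_i^2) = 0.2729. Gini = 1 - 0.2729 = 0.7271, which rounds to 0.727.

0.727


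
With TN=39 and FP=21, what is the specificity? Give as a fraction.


Specificity = TN / (TN + FP) = 39 / 60 = 13/20.

13/20


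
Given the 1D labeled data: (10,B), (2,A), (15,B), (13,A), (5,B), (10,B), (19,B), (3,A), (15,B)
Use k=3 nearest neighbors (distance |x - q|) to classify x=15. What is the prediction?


Distances: |10-15|=5, |2-15|=13, |15-15|=0, |13-15|=2, |5-15|=10, |10-15|=5, |19-15|=4, |3-15|=12, |15-15|=0. 3 nearest: (15,B), (15,B), (13,A). Counts: {'B': 2, 'A': 1}. Majority class: B.

B


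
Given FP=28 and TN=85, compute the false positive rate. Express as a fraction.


FPR = FP / (FP + TN) = 28 / 113 = 28/113.

28/113


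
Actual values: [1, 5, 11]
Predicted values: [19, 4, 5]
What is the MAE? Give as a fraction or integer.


MAE = (1/3) * (|1-19|=18 + |5-4|=1 + |11-5|=6). Sum = 25. MAE = 25/3.

25/3


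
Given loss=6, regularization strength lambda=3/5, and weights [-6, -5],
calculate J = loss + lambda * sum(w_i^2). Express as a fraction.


L2 sq norm = sum(w^2) = 61. J = 6 + 3/5 * 61 = 213/5.

213/5


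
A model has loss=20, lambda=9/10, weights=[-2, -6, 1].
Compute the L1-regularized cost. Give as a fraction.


L1 norm = sum(|w|) = 9. J = 20 + 9/10 * 9 = 281/10.

281/10


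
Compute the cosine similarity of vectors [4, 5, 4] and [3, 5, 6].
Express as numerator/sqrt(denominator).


dot = 61. |a|^2 = 57, |b|^2 = 70. cos = 61/sqrt(3990).

61/sqrt(3990)


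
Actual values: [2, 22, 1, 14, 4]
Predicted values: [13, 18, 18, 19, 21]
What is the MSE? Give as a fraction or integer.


MSE = (1/5) * ((2-13)^2=121 + (22-18)^2=16 + (1-18)^2=289 + (14-19)^2=25 + (4-21)^2=289). Sum = 740. MSE = 148.

148


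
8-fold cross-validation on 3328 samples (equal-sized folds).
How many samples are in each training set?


Each validation fold has 3328/8 = 416 samples. Training set = 3328 - 416 = 2912.

2912


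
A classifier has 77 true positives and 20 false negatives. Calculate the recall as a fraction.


Recall = TP / (TP + FN) = 77 / 97 = 77/97.

77/97


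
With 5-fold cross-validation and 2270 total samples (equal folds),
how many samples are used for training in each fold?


Each validation fold has 2270/5 = 454 samples. Training set = 2270 - 454 = 1816.

1816


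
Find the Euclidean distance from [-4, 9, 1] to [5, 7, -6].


d = sqrt(sum of squared differences). (-4-5)^2=81, (9-7)^2=4, (1--6)^2=49. Sum = 134.

sqrt(134)


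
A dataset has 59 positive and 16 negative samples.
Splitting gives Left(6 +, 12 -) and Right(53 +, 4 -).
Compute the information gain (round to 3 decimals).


H(parent) = 0.7478. H(left) = 0.9183, H(right) = 0.3666. Weighted = (18/75)*0.9183 + (57/75)*0.3666 = 0.4990. IG = 0.7478 - 0.4990 = 0.2488, which rounds to 0.249.

0.249


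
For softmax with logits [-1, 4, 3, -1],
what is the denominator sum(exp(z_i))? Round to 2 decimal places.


Denom = e^-1=0.3679 + e^4=54.5982 + e^3=20.0855 + e^-1=0.3679. Sum = 75.4195, which rounds to 75.42.

75.42


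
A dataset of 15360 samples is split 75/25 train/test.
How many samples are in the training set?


Test set = 15360 * 25% = 3840. Training set = 15360 - 3840 = 11520.

11520


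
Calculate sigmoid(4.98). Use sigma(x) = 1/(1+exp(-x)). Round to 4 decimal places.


sigma(4.98) = 1/(1+e^(-4.98)) = 1/(1+0.006874) = 1/1.006874 = 0.9932.

0.9932


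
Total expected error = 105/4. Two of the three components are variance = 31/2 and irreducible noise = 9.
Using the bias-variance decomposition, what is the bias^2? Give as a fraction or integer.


Total error = bias^2 + variance + irreducible noise. So bias^2 = 105/4 - 31/2 - 9 = 7/4.

7/4


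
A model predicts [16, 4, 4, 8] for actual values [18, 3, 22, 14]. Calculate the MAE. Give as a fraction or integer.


MAE = (1/4) * (|18-16|=2 + |3-4|=1 + |22-4|=18 + |14-8|=6). Sum = 27. MAE = 27/4.

27/4


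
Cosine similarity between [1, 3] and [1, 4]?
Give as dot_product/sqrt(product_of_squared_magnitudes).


dot = 13. |a|^2 = 10, |b|^2 = 17. cos = 13/sqrt(170).

13/sqrt(170)


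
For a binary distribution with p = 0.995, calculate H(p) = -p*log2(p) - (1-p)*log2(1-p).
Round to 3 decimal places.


H = -0.995*log2(0.995) - 0.005*log2(0.005) = 0.045.

0.045


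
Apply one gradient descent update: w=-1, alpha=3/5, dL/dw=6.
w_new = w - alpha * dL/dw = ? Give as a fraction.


w_new = -1 - 3/5 * 6 = -1 - 18/5 = -23/5.

-23/5


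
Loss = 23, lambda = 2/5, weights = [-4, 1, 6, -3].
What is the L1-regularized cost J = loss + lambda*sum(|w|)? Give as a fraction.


L1 norm = sum(|w|) = 14. J = 23 + 2/5 * 14 = 143/5.

143/5


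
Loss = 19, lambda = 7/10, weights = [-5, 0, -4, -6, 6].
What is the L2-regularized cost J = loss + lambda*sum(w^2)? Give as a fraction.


L2 sq norm = sum(w^2) = 113. J = 19 + 7/10 * 113 = 981/10.

981/10


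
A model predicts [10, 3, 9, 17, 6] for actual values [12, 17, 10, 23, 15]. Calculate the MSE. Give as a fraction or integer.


MSE = (1/5) * ((12-10)^2=4 + (17-3)^2=196 + (10-9)^2=1 + (23-17)^2=36 + (15-6)^2=81). Sum = 318. MSE = 318/5.

318/5


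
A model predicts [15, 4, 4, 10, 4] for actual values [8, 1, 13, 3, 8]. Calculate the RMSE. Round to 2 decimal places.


MSE = 40.8000. RMSE = sqrt(40.8000) = 6.39.

6.39


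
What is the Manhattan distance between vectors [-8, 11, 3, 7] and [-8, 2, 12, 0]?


d = sum of absolute differences: |-8--8|=0 + |11-2|=9 + |3-12|=9 + |7-0|=7 = 25.

25


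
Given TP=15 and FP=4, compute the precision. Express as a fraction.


Precision = TP / (TP + FP) = 15 / 19 = 15/19.

15/19


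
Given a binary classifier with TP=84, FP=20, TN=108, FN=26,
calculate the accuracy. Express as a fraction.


Accuracy = (TP + TN) / (TP + TN + FP + FN) = (84 + 108) / 238 = 96/119.

96/119


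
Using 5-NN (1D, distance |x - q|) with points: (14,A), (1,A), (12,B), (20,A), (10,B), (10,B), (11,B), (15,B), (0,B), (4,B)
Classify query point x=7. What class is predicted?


Distances: |14-7|=7, |1-7|=6, |12-7|=5, |20-7|=13, |10-7|=3, |10-7|=3, |11-7|=4, |15-7|=8, |0-7|=7, |4-7|=3. 5 nearest: (10,B), (10,B), (4,B), (11,B), (12,B). Counts: {'B': 5}. Majority class: B.

B


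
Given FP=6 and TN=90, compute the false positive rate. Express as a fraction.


FPR = FP / (FP + TN) = 6 / 96 = 1/16.

1/16


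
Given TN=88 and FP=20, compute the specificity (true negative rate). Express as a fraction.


Specificity = TN / (TN + FP) = 88 / 108 = 22/27.

22/27


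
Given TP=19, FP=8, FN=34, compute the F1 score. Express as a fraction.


Precision = 19/27 = 19/27. Recall = 19/53 = 19/53. F1 = 2*P*R/(P+R) = 19/40.

19/40


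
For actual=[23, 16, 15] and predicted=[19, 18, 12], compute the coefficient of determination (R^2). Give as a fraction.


Mean(y) = 18. SS_res = 29. SS_tot = 38. R^2 = 1 - 29/(38) = 9/38.

9/38


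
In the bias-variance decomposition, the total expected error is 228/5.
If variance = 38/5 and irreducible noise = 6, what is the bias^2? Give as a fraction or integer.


Total error = bias^2 + variance + irreducible noise. So bias^2 = 228/5 - 38/5 - 6 = 32.

32


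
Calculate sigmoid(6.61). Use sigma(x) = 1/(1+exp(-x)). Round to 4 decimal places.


sigma(6.61) = 1/(1+e^(-6.61)) = 1/(1+0.001347) = 1/1.001347 = 0.9987.

0.9987


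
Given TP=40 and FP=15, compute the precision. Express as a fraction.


Precision = TP / (TP + FP) = 40 / 55 = 8/11.

8/11


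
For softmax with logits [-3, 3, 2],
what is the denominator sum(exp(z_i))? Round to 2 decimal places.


Denom = e^-3=0.0498 + e^3=20.0855 + e^2=7.3891. Sum = 27.5244, which rounds to 27.52.

27.52


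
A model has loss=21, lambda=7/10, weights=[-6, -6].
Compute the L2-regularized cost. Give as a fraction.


L2 sq norm = sum(w^2) = 72. J = 21 + 7/10 * 72 = 357/5.

357/5


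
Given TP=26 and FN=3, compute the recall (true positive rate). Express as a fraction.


Recall = TP / (TP + FN) = 26 / 29 = 26/29.

26/29


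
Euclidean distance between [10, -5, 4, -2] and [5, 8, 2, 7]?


d = sqrt(sum of squared differences). (10-5)^2=25, (-5-8)^2=169, (4-2)^2=4, (-2-7)^2=81. Sum = 279.

sqrt(279)


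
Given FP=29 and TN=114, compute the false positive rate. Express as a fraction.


FPR = FP / (FP + TN) = 29 / 143 = 29/143.

29/143


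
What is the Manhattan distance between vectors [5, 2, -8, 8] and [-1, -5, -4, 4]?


d = sum of absolute differences: |5--1|=6 + |2--5|=7 + |-8--4|=4 + |8-4|=4 = 21.

21


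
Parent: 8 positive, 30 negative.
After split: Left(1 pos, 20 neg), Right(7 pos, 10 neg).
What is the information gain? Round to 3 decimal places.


H(parent) = 0.7425. H(left) = 0.2762, H(right) = 0.9774. Weighted = (21/38)*0.2762 + (17/38)*0.9774 = 0.5899. IG = 0.7425 - 0.5899 = 0.1526, which rounds to 0.153.

0.153


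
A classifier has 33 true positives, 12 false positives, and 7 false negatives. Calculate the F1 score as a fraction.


Precision = 33/45 = 11/15. Recall = 33/40 = 33/40. F1 = 2*P*R/(P+R) = 66/85.

66/85


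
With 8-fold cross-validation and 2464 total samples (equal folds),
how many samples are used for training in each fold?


Each validation fold has 2464/8 = 308 samples. Training set = 2464 - 308 = 2156.

2156


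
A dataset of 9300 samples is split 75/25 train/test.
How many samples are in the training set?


Test set = 9300 * 25% = 2325. Training set = 9300 - 2325 = 6975.

6975


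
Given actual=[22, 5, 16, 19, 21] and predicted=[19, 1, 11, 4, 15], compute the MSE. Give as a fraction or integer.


MSE = (1/5) * ((22-19)^2=9 + (5-1)^2=16 + (16-11)^2=25 + (19-4)^2=225 + (21-15)^2=36). Sum = 311. MSE = 311/5.

311/5


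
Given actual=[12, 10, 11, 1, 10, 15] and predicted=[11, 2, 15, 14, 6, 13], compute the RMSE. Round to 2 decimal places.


MSE = 45.0000. RMSE = sqrt(45.0000) = 6.71.

6.71


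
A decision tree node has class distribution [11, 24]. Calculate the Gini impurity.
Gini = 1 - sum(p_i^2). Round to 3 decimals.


Total = 35. Proportions: 11/35, 24/35. sum(p_i^2) = 0.5690. Gini = 1 - 0.5690 = 0.4310, which rounds to 0.431.

0.431


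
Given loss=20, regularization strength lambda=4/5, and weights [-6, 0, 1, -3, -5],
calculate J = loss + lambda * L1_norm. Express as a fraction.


L1 norm = sum(|w|) = 15. J = 20 + 4/5 * 15 = 32.

32


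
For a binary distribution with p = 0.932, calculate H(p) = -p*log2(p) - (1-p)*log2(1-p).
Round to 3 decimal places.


H = -0.932*log2(0.932) - 0.068*log2(0.068) = 0.358.

0.358


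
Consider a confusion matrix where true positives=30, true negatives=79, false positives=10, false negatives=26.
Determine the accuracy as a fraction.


Accuracy = (TP + TN) / (TP + TN + FP + FN) = (30 + 79) / 145 = 109/145.

109/145


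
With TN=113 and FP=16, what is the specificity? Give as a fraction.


Specificity = TN / (TN + FP) = 113 / 129 = 113/129.

113/129


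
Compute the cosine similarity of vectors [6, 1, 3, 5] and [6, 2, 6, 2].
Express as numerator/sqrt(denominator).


dot = 66. |a|^2 = 71, |b|^2 = 80. cos = 66/sqrt(5680).

66/sqrt(5680)


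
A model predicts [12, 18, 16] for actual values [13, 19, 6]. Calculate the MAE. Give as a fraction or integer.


MAE = (1/3) * (|13-12|=1 + |19-18|=1 + |6-16|=10). Sum = 12. MAE = 4.

4


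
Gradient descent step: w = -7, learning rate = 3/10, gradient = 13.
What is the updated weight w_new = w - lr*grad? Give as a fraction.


w_new = -7 - 3/10 * 13 = -7 - 39/10 = -109/10.

-109/10


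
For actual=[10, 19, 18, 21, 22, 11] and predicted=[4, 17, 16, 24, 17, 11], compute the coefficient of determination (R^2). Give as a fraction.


Mean(y) = 101/6. SS_res = 78. SS_tot = 785/6. R^2 = 1 - 78/(785/6) = 317/785.

317/785


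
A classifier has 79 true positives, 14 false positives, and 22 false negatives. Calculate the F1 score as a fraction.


Precision = 79/93 = 79/93. Recall = 79/101 = 79/101. F1 = 2*P*R/(P+R) = 79/97.

79/97


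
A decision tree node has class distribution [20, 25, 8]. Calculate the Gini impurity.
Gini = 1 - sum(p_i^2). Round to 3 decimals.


Total = 53. Proportions: 20/53, 25/53, 8/53. sum(p_i^2) = 0.3877. Gini = 1 - 0.3877 = 0.6123, which rounds to 0.612.

0.612


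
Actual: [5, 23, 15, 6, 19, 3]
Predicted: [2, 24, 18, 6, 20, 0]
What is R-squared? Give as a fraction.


Mean(y) = 71/6. SS_res = 29. SS_tot = 2069/6. R^2 = 1 - 29/(2069/6) = 1895/2069.

1895/2069


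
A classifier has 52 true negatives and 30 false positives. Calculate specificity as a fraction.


Specificity = TN / (TN + FP) = 52 / 82 = 26/41.

26/41


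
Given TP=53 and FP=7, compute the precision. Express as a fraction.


Precision = TP / (TP + FP) = 53 / 60 = 53/60.

53/60


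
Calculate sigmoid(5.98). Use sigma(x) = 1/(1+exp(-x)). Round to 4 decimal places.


sigma(5.98) = 1/(1+e^(-5.98)) = 1/(1+0.002529) = 1/1.002529 = 0.9975.

0.9975


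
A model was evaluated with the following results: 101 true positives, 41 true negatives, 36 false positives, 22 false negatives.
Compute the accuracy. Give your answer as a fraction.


Accuracy = (TP + TN) / (TP + TN + FP + FN) = (101 + 41) / 200 = 71/100.

71/100


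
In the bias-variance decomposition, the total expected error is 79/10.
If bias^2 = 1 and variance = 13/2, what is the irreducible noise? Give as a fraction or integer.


Total error = bias^2 + variance + irreducible noise. So irreducible noise = 79/10 - 1 - 13/2 = 2/5.

2/5


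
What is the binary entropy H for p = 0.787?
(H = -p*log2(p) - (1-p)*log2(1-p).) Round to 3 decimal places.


H = -0.787*log2(0.787) - 0.213*log2(0.213) = 0.747.

0.747


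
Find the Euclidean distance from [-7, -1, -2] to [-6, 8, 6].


d = sqrt(sum of squared differences). (-7--6)^2=1, (-1-8)^2=81, (-2-6)^2=64. Sum = 146.

sqrt(146)


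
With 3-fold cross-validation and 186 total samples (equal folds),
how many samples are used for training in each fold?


Each validation fold has 186/3 = 62 samples. Training set = 186 - 62 = 124.

124


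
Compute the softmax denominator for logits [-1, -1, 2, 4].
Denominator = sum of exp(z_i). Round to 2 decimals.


Denom = e^-1=0.3679 + e^-1=0.3679 + e^2=7.3891 + e^4=54.5982. Sum = 62.7231, which rounds to 62.72.

62.72


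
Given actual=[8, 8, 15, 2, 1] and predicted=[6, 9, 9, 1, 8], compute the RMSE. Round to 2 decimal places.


MSE = 18.2000. RMSE = sqrt(18.2000) = 4.27.

4.27


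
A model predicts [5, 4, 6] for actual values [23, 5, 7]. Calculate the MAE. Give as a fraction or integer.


MAE = (1/3) * (|23-5|=18 + |5-4|=1 + |7-6|=1). Sum = 20. MAE = 20/3.

20/3


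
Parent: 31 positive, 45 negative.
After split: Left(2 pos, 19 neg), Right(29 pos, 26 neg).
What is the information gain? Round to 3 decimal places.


H(parent) = 0.9754. H(left) = 0.4537, H(right) = 0.9979. Weighted = (21/76)*0.4537 + (55/76)*0.9979 = 0.8475. IG = 0.9754 - 0.8475 = 0.1279, which rounds to 0.128.

0.128


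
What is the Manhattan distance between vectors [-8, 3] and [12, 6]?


d = sum of absolute differences: |-8-12|=20 + |3-6|=3 = 23.

23


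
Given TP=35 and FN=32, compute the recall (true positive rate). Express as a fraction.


Recall = TP / (TP + FN) = 35 / 67 = 35/67.

35/67


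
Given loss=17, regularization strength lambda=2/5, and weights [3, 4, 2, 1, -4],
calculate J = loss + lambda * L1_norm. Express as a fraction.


L1 norm = sum(|w|) = 14. J = 17 + 2/5 * 14 = 113/5.

113/5


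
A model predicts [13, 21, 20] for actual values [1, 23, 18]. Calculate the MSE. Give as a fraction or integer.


MSE = (1/3) * ((1-13)^2=144 + (23-21)^2=4 + (18-20)^2=4). Sum = 152. MSE = 152/3.

152/3


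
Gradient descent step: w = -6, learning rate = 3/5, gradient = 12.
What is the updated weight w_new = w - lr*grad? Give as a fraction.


w_new = -6 - 3/5 * 12 = -6 - 36/5 = -66/5.

-66/5


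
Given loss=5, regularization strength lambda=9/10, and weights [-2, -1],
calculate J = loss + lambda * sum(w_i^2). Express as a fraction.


L2 sq norm = sum(w^2) = 5. J = 5 + 9/10 * 5 = 19/2.

19/2


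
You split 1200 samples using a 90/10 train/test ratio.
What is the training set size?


Test set = 1200 * 10% = 120. Training set = 1200 - 120 = 1080.

1080


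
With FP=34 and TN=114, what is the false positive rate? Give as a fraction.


FPR = FP / (FP + TN) = 34 / 148 = 17/74.

17/74


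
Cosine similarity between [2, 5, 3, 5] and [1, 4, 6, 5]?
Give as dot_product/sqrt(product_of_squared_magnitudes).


dot = 65. |a|^2 = 63, |b|^2 = 78. cos = 65/sqrt(4914).

65/sqrt(4914)


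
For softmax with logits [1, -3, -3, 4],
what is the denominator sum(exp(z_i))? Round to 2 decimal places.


Denom = e^1=2.7183 + e^-3=0.0498 + e^-3=0.0498 + e^4=54.5982. Sum = 57.4161, which rounds to 57.42.

57.42


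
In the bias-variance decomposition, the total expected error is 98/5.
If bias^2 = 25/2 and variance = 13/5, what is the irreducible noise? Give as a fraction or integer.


Total error = bias^2 + variance + irreducible noise. So irreducible noise = 98/5 - 25/2 - 13/5 = 9/2.

9/2


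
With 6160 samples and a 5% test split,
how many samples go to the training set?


Test set = 6160 * 5% = 308. Training set = 6160 - 308 = 5852.

5852


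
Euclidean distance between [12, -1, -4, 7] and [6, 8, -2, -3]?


d = sqrt(sum of squared differences). (12-6)^2=36, (-1-8)^2=81, (-4--2)^2=4, (7--3)^2=100. Sum = 221.

sqrt(221)
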